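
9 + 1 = 10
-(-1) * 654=654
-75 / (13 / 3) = -225 / 13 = -17.31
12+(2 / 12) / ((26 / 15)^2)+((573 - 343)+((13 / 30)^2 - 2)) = 73081997 / 304200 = 240.24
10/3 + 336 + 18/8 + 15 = 4279/12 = 356.58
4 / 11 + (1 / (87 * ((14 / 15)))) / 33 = 4877 / 13398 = 0.36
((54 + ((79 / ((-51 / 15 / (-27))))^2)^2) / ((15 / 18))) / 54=1437477083606751 / 417605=3442193181.61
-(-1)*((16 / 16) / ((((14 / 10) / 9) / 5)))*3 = 675 / 7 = 96.43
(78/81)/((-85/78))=-676/765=-0.88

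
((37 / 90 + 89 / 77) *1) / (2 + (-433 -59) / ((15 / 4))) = -10859 / 895356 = -0.01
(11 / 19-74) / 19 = -1395 / 361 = -3.86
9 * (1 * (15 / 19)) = 135 / 19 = 7.11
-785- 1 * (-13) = -772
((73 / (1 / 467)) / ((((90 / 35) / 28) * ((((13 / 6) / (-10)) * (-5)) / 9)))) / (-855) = -13363672 / 3705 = -3606.93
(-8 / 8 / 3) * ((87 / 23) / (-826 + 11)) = 29 / 18745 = 0.00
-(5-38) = 33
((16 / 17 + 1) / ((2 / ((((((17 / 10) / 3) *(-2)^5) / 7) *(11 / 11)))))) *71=-6248 / 35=-178.51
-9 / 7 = -1.29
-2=-2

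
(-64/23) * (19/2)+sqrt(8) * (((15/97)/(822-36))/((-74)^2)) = -608/23+5 * sqrt(2)/69583532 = -26.43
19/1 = 19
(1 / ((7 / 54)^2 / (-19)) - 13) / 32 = -56041 / 1568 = -35.74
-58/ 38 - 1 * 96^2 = -175133/ 19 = -9217.53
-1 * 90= -90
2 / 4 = 1 / 2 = 0.50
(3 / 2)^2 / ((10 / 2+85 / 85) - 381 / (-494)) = 741 / 2230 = 0.33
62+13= 75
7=7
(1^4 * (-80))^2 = 6400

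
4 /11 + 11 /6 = 145 /66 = 2.20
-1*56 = -56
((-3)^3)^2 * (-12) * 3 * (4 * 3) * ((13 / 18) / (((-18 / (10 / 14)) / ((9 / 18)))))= 31590 / 7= 4512.86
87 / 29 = 3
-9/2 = -4.50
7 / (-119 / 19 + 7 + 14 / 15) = 285 / 68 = 4.19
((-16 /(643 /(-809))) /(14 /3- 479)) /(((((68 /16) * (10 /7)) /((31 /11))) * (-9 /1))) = 5617696 /2566544145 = 0.00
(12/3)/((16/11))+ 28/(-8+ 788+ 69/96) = 39771/14276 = 2.79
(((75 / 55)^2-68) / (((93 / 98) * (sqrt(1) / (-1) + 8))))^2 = 99.13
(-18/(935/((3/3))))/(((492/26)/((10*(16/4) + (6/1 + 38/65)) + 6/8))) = -0.05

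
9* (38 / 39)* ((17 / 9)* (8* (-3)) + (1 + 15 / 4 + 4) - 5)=-9481 / 26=-364.65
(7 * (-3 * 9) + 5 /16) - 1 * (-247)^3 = 241104549 /16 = 15069034.31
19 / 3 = 6.33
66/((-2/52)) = -1716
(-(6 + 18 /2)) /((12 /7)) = -8.75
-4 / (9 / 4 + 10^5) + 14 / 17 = 5599854 / 6800153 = 0.82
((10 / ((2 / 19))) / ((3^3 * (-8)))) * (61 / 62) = -5795 / 13392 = -0.43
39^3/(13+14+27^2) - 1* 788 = -19867/28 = -709.54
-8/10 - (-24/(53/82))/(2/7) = 34228/265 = 129.16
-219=-219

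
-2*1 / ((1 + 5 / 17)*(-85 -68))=0.01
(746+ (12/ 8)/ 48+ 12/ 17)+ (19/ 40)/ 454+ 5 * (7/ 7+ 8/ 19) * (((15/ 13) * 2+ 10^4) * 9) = 97661036995187/ 152507680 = 640367.99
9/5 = 1.80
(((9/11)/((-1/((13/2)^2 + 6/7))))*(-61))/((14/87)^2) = 5015544867/60368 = 83082.84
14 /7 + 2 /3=8 /3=2.67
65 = 65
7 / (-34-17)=-7 / 51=-0.14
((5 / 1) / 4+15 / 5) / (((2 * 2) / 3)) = 51 / 16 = 3.19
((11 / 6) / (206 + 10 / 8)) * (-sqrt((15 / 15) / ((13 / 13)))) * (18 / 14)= -66 / 5803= -0.01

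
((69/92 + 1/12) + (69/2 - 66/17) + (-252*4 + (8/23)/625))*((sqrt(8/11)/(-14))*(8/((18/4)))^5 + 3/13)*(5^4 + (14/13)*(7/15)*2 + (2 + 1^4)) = -87813366676352/619490625 + 92078988776022474752*sqrt(22)/650003826346875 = 522689.38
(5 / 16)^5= 3125 / 1048576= 0.00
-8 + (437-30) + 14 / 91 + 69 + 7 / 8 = 48779 / 104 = 469.03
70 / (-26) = -35 / 13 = -2.69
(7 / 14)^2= 1 / 4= 0.25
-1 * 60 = -60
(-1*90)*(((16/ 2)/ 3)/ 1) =-240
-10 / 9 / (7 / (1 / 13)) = -0.01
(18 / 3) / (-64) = -3 / 32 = -0.09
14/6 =7/3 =2.33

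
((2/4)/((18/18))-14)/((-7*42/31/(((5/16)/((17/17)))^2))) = 0.14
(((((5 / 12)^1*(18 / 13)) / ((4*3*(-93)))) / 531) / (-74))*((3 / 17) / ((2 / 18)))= 5 / 239291728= 0.00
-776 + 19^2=-415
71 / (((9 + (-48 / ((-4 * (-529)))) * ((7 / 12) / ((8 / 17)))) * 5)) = 300472 / 189845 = 1.58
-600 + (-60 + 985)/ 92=-54275/ 92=-589.95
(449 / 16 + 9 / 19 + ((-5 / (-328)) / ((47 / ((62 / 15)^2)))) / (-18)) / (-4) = -7.13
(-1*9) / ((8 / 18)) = -81 / 4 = -20.25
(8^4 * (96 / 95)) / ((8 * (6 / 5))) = 8192 / 19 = 431.16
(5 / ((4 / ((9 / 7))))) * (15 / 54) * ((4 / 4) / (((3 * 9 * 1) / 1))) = 25 / 1512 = 0.02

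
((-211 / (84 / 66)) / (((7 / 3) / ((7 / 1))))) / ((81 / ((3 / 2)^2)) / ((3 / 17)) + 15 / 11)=-25531 / 10542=-2.42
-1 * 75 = -75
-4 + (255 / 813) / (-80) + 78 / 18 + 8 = 8.33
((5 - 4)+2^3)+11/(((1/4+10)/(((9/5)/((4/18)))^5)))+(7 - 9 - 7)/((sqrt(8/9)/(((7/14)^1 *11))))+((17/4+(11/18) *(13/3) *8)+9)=1036777035847/27675000 - 297 *sqrt(2)/8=37410.08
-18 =-18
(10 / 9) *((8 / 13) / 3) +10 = 3590 / 351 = 10.23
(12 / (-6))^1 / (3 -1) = -1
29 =29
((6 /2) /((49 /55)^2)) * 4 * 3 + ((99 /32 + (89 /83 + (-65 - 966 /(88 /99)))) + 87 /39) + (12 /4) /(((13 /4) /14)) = -1087.07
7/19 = 0.37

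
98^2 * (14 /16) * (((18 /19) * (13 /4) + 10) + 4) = 10907743 /76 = 143522.93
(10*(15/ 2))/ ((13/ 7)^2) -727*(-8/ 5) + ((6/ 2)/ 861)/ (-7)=2011568666/ 1697605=1184.95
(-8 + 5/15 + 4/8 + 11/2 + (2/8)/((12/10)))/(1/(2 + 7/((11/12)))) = -1855/132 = -14.05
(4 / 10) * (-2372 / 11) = -4744 / 55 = -86.25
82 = 82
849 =849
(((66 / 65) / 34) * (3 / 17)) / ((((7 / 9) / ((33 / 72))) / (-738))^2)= 14679653571 / 14727440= 996.76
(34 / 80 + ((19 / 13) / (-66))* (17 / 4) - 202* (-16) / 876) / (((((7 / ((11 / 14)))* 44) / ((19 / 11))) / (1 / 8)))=47844413 / 21606224640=0.00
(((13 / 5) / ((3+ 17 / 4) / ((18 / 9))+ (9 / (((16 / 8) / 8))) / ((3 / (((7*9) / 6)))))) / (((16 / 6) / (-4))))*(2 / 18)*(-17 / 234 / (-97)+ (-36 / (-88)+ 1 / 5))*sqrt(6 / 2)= -1522636*sqrt(3) / 746873325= -0.00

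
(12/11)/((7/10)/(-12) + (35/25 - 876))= -1440/1154549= -0.00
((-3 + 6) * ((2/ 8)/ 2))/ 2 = 0.19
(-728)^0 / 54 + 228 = 12313 / 54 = 228.02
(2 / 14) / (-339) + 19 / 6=5009 / 1582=3.17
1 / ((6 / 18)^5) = 243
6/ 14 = 3/ 7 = 0.43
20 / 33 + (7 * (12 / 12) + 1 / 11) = 7.70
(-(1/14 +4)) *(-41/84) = 779/392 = 1.99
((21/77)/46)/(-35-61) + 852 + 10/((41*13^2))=95589756527/112194368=852.00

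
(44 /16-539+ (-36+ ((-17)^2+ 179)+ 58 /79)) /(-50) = 2.07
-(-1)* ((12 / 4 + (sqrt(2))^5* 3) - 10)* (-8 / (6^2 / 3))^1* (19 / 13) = 266 / 39 - 152* sqrt(2) / 13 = -9.71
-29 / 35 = -0.83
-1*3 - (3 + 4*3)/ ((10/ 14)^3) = -1104/ 25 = -44.16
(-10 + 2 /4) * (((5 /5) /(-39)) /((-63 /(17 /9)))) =-323 /44226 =-0.01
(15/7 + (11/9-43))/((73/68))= -169796/4599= -36.92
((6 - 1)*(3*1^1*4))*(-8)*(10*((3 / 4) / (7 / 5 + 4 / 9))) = -162000 / 83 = -1951.81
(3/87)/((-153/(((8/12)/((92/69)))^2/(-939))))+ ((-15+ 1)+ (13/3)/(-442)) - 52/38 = -4869392939/316642068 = -15.38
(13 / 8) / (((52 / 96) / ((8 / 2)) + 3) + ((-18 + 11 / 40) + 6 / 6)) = -780 / 6523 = -0.12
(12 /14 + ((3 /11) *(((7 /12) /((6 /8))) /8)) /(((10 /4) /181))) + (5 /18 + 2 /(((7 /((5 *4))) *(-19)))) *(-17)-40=-9699497 /263340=-36.83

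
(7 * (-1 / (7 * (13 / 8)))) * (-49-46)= 760 / 13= 58.46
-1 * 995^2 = -990025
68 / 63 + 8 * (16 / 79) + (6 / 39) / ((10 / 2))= 883294 / 323505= 2.73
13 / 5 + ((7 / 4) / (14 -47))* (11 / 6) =901 / 360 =2.50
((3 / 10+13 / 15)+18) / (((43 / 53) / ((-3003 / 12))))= -6101095 / 1032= -5911.91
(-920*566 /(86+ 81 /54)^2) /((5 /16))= -6665216 /30625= -217.64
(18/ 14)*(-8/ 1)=-72/ 7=-10.29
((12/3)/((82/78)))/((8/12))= 234/41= 5.71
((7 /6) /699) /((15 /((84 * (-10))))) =-196 /2097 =-0.09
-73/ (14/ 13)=-949/ 14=-67.79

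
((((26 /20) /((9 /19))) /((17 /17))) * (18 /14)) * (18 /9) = 7.06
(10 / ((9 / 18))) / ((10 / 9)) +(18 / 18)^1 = 19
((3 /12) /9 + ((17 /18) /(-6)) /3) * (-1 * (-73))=-146 /81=-1.80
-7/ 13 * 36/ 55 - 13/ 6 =-2.52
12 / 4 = 3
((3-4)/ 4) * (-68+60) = 2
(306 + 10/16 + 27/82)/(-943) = -100681/309304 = -0.33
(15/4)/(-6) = -5/8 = -0.62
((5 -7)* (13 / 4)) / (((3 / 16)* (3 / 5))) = -520 / 9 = -57.78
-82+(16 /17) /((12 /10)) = -81.22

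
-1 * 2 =-2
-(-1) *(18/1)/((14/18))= 162/7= 23.14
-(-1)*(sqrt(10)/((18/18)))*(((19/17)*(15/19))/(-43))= -15*sqrt(10)/731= -0.06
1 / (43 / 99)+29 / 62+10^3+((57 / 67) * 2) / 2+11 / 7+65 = 1338119151 / 1250354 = 1070.19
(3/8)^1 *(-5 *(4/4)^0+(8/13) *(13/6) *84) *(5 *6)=1203.75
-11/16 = -0.69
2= 2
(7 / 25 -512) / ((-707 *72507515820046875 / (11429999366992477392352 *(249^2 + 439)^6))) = 79227856543936169020897956023349900404885743992832 / 11717214556519575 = 6761663035337438601163779000000000.00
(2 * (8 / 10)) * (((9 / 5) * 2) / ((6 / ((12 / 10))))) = 144 / 125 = 1.15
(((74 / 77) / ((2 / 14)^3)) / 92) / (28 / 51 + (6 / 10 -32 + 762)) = 12495 / 2549734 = 0.00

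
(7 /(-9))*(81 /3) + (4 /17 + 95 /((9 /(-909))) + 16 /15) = -2451748 /255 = -9614.70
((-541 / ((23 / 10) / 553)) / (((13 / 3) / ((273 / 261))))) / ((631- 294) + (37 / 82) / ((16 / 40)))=-3434506040 / 36987151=-92.86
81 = 81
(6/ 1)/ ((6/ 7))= 7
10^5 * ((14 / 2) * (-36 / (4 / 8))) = -50400000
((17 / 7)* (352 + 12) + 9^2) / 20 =193 / 4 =48.25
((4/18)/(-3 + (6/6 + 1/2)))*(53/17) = -212/459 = -0.46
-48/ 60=-4/ 5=-0.80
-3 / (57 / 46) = -46 / 19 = -2.42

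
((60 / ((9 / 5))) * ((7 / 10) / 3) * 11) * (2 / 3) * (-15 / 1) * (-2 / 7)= 2200 / 9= 244.44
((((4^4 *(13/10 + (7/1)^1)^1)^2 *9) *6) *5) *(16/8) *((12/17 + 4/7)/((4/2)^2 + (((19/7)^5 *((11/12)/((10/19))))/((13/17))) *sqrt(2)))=-72783848524208412064481280/1315662469161846497753 + 359148880277212794282049536 *sqrt(2)/77391909950696852809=6507551.18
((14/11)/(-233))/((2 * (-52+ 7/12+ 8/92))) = 1932/36310021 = 0.00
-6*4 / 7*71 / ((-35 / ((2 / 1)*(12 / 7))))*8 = 327168 / 1715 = 190.77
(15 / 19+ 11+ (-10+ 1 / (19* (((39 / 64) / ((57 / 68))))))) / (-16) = -3909 / 33592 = -0.12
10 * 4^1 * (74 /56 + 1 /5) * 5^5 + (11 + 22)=1331481 /7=190211.57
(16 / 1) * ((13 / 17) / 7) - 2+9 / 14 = 93 / 238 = 0.39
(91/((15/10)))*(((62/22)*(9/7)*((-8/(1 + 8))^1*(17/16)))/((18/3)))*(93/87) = -36.99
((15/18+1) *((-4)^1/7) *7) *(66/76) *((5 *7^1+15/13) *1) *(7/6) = -199045/741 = -268.62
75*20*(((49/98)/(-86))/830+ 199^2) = 59401499.99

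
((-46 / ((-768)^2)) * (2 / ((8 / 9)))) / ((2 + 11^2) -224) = 23 / 13238272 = 0.00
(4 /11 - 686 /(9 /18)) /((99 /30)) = -150880 /363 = -415.65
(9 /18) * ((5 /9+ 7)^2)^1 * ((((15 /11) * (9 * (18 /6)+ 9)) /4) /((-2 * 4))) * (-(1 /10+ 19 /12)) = 29189 /396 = 73.71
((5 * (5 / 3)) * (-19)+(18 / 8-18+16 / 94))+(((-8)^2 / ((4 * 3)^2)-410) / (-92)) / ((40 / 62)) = -64994779 / 389160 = -167.01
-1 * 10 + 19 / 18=-161 / 18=-8.94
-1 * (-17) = 17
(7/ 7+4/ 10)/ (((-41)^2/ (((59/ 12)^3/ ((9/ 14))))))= 10063571/ 65357280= 0.15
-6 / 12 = -1 / 2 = -0.50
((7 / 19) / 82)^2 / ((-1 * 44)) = -49 / 106804016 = -0.00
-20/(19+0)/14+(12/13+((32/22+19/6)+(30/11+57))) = 7439819/114114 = 65.20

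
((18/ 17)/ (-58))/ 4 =-9/ 1972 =-0.00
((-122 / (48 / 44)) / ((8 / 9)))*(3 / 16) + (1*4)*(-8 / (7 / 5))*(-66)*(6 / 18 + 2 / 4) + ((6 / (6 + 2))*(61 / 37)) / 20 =408967991 / 331520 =1233.61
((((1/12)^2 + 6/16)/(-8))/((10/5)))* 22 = -605/1152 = -0.53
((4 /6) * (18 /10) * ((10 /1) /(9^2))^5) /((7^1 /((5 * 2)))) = 400000 /8135830269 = 0.00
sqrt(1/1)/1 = 1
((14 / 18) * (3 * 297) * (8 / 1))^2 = 30735936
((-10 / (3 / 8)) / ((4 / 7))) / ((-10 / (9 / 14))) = 3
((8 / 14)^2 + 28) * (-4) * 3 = -16656 / 49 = -339.92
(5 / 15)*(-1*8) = -8 / 3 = -2.67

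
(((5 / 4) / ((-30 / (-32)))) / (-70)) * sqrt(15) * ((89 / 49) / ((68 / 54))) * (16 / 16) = -801 * sqrt(15) / 29155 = -0.11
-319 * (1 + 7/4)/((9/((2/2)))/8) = -7018/9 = -779.78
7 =7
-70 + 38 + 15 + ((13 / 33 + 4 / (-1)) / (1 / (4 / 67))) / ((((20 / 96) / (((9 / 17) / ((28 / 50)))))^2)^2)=-134487437111 / 1241962183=-108.29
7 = 7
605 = 605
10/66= 5/33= 0.15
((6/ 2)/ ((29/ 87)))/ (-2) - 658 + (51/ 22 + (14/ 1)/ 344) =-1248987/ 1892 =-660.14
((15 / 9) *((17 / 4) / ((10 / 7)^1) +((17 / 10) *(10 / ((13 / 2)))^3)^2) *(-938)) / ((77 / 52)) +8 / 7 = -1246380205249 / 28589561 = -43595.64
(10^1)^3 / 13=1000 / 13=76.92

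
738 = 738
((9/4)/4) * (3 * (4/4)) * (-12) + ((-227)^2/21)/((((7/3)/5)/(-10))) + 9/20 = -12887101/245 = -52600.41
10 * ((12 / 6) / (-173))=-20 / 173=-0.12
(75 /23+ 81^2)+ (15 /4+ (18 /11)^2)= 6570.69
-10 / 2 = -5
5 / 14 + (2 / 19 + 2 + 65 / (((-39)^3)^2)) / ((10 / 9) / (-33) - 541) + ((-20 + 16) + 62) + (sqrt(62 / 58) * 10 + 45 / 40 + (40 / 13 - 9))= 10 * sqrt(899) / 29 + 91791895263044281 / 1713968737783848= 63.89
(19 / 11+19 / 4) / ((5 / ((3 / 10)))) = 171 / 440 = 0.39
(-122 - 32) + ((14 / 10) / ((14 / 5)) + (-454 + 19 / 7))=-8467 / 14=-604.79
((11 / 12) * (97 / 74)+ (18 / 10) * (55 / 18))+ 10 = 14831 / 888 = 16.70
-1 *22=-22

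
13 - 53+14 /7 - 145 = -183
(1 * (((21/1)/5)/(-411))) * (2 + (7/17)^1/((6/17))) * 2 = -133/2055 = -0.06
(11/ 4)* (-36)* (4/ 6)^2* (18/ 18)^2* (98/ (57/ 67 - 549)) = 144452/ 18363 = 7.87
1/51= 0.02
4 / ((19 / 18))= 72 / 19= 3.79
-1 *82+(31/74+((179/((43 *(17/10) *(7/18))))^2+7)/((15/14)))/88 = -29778214893461/365374677360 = -81.50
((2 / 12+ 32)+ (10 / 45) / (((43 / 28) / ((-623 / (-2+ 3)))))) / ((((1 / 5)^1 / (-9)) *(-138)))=-224395 / 11868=-18.91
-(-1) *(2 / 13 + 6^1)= 80 / 13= 6.15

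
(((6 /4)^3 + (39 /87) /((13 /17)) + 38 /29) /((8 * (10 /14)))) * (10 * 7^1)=59927 /928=64.58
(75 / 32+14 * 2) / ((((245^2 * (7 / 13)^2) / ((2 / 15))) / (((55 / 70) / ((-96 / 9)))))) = -1805089 / 105413504000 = -0.00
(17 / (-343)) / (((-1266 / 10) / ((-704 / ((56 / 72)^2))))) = -1615680 / 3546277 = -0.46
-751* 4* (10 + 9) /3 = -57076 /3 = -19025.33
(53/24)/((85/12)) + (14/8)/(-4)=-171/1360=-0.13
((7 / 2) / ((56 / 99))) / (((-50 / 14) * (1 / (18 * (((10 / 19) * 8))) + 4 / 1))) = -12474 / 28895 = -0.43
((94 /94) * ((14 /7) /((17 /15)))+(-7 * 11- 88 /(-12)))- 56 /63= -68.79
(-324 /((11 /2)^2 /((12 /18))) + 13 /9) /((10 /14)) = -43421 /5445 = -7.97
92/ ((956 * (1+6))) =0.01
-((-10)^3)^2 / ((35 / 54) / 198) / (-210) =71280000 / 49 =1454693.88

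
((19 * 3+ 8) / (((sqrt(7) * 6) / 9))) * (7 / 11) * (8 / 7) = 780 * sqrt(7) / 77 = 26.80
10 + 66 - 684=-608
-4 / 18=-2 / 9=-0.22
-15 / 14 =-1.07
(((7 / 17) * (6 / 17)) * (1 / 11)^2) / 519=14 / 6049637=0.00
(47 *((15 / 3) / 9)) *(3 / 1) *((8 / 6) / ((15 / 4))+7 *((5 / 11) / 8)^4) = 45106344197 / 1619177472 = 27.86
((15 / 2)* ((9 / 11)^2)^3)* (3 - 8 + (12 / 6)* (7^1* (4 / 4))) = 71744535 / 3543122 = 20.25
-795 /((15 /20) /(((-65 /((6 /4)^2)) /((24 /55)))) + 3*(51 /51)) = -1894750 /7123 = -266.00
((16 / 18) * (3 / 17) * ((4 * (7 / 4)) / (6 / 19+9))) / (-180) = -266 / 406215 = -0.00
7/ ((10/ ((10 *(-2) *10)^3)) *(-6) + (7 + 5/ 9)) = 0.93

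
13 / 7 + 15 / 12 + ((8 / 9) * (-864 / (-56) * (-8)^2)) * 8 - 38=6986.82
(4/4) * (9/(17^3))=9/4913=0.00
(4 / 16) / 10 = 1 / 40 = 0.02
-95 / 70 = -19 / 14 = -1.36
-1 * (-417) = 417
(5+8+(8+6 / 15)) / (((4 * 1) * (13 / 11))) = 4.53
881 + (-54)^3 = -156583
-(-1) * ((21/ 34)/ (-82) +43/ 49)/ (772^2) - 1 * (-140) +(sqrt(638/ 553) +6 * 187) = sqrt(352814)/ 553 +102750230673351/ 81418566208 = 1263.07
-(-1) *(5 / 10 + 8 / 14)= 15 / 14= 1.07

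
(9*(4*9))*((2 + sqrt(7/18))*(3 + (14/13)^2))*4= 151848*sqrt(14)/169 + 1822176/169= 14144.02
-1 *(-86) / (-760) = -43 / 380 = -0.11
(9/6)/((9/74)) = 37/3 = 12.33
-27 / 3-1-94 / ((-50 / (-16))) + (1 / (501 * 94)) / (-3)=-141564589 / 3532050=-40.08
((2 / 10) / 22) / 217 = 1 / 23870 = 0.00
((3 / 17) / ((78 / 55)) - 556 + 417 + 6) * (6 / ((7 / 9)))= -1585737 / 1547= -1025.04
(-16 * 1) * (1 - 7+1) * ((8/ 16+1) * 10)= 1200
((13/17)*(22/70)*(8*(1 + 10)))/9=12584/5355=2.35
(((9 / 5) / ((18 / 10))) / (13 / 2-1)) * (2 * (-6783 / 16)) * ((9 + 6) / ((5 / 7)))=-142443 / 44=-3237.34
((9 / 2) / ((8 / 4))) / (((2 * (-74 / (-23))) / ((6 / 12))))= 207 / 1184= 0.17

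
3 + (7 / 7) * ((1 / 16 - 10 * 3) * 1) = -26.94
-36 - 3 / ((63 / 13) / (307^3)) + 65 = -376147150 / 21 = -17911769.05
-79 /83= -0.95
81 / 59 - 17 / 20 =617 / 1180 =0.52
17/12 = 1.42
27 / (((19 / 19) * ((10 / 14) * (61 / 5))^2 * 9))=147 / 3721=0.04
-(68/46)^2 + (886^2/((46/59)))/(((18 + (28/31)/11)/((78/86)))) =3541502017243/70129001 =50499.82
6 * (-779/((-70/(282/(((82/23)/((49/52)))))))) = 1293957/260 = 4976.76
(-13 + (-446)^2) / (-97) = -198903 / 97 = -2050.55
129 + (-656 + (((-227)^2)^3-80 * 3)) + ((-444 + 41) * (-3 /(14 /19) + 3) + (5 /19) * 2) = 36394585688475447 /266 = 136821750708554.31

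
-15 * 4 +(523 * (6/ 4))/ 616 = -72351/ 1232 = -58.73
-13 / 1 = -13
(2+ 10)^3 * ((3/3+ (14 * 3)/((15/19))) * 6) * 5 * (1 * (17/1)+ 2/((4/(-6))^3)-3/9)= 27863136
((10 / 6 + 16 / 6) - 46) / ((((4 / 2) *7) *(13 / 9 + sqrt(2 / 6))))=-4875 / 1988 + 1125 *sqrt(3) / 1988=-1.47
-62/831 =-0.07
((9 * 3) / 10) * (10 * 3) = 81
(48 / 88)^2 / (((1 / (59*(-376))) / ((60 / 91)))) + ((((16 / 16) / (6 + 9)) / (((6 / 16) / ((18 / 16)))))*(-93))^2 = -1102701861 / 275275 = -4005.82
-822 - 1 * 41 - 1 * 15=-878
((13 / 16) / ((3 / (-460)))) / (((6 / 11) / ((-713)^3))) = 82788491807.85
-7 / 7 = -1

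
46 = 46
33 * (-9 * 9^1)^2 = 216513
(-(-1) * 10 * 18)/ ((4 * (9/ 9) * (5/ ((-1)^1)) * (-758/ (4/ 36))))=1/ 758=0.00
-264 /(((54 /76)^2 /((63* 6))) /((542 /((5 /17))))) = -16391779712 /45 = -364261771.38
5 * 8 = 40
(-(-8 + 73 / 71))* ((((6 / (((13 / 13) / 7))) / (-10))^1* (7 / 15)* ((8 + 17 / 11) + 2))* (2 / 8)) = -56007 / 1420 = -39.44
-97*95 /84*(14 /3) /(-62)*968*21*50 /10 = 78051050 /93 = 839258.60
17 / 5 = 3.40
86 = 86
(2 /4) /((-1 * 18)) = -1 /36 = -0.03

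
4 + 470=474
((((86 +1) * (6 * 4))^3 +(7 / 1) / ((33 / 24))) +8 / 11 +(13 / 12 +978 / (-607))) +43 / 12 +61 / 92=16775749856940851 / 1842852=9103145481.54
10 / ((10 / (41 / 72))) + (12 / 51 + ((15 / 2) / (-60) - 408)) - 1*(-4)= -61708 / 153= -403.32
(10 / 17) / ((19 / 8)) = 80 / 323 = 0.25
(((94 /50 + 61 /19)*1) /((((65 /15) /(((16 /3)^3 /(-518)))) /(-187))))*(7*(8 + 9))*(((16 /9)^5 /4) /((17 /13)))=80918257598464 /3113358525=25990.66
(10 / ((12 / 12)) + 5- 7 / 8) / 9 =113 / 72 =1.57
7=7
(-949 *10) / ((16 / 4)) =-4745 / 2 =-2372.50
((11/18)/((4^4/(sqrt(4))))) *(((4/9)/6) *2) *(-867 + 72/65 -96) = -76417/112320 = -0.68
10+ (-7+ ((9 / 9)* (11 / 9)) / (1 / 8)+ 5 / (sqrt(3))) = 5* sqrt(3) / 3+ 115 / 9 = 15.66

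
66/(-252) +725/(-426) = -976/497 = -1.96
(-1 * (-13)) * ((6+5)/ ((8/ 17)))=2431/ 8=303.88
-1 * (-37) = 37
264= 264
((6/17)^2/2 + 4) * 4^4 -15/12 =1200731/1156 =1038.69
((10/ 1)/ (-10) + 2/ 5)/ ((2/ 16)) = -24/ 5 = -4.80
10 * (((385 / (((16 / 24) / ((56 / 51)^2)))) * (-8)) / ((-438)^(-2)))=-3088330291200 / 289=-10686263983.39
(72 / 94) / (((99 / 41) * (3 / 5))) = 0.53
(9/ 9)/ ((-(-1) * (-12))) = -1/ 12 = -0.08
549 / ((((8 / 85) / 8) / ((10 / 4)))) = 233325 / 2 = 116662.50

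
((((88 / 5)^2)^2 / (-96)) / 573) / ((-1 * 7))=1874048 / 7520625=0.25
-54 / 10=-27 / 5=-5.40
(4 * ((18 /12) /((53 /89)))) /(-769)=-534 /40757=-0.01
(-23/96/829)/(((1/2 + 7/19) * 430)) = -437/564648480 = -0.00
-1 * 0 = 0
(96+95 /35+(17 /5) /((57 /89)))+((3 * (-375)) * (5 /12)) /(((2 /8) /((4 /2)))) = -7273724 /1995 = -3645.98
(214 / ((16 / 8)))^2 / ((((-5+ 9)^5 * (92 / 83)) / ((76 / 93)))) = 18055073 / 2190336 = 8.24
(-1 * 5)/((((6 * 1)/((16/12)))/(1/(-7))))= 10/63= 0.16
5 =5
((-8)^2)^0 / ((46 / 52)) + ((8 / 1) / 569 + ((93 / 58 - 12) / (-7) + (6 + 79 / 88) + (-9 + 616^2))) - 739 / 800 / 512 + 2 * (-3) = 4541966557941461931 / 11969851801600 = 379450.53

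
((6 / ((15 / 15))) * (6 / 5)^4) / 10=3888 / 3125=1.24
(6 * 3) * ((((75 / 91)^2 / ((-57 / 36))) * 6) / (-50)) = 145800 / 157339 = 0.93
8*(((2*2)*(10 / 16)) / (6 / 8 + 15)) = 80 / 63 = 1.27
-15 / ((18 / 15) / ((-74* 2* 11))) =20350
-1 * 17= -17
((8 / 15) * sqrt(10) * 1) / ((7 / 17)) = 136 * sqrt(10) / 105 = 4.10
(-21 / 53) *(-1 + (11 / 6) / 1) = -35 / 106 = -0.33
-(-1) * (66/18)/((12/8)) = 2.44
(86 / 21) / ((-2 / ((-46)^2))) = -90988 / 21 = -4332.76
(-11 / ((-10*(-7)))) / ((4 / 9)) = -99 / 280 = -0.35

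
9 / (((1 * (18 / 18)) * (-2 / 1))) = -9 / 2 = -4.50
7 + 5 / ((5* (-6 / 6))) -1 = 5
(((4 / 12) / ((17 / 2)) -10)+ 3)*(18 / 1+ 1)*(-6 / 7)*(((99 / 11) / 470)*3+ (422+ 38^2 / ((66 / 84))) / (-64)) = -3933768987 / 984368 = -3996.24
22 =22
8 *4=32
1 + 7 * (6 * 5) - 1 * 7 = 204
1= 1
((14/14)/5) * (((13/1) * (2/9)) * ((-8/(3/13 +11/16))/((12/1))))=-10816/25785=-0.42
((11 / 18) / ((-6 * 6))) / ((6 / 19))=-209 / 3888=-0.05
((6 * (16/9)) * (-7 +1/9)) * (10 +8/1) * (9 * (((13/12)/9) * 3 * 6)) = -25792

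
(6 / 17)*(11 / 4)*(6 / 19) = 99 / 323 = 0.31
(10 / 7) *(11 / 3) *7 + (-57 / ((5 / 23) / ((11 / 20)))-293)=-120163 / 300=-400.54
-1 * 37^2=-1369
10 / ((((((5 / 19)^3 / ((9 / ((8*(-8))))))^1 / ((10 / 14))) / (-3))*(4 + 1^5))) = 185193 / 5600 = 33.07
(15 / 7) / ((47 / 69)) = 1035 / 329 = 3.15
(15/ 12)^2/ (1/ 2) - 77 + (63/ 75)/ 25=-369207/ 5000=-73.84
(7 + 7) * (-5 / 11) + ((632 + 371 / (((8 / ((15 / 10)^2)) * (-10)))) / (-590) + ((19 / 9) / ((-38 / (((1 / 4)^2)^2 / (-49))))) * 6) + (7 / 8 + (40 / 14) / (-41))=-6.61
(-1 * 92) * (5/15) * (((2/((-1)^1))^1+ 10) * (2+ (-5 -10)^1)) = 9568/3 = 3189.33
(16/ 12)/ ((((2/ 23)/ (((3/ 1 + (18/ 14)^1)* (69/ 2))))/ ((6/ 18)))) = 5290/ 7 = 755.71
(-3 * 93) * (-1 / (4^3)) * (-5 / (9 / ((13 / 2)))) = -2015 / 128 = -15.74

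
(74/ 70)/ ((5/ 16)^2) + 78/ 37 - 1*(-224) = 7670714/ 32375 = 236.93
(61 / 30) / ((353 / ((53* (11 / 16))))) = 35563 / 169440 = 0.21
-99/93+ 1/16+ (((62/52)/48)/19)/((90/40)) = -3312571/3307824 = -1.00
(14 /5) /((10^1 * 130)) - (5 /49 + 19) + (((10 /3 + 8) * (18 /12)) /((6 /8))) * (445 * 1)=4809780029 /477750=10067.57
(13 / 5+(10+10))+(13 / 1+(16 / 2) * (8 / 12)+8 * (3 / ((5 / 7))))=1118 / 15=74.53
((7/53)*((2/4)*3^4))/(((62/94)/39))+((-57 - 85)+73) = 812577/3286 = 247.28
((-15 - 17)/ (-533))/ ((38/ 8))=128/ 10127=0.01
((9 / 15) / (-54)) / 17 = -1 / 1530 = -0.00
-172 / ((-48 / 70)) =1505 / 6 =250.83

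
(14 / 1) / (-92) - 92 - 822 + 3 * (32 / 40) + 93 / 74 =-3874158 / 4255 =-910.50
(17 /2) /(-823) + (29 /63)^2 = 1316813 /6532974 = 0.20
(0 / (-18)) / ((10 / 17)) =0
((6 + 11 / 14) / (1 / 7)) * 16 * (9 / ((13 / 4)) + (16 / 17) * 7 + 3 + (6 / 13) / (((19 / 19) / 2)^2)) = 2385640 / 221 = 10794.75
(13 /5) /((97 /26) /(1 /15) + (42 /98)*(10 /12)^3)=85176 /1841425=0.05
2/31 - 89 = -2757/31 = -88.94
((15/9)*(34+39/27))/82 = 1595/2214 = 0.72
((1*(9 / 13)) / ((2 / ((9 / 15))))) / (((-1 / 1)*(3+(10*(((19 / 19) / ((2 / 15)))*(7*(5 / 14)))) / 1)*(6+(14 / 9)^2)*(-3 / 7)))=1701 / 5629910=0.00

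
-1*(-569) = 569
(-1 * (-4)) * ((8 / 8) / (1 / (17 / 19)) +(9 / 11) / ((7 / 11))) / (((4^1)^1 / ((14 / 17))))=1.80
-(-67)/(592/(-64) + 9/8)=-536/65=-8.25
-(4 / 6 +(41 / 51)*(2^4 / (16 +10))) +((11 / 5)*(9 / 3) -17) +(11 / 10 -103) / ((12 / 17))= -4134991 / 26520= -155.92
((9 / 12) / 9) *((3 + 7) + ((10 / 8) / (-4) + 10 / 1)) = 105 / 64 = 1.64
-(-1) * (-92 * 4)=-368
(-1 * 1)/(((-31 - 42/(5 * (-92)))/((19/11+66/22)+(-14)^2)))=507840/78199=6.49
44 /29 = 1.52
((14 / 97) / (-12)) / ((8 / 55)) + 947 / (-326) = -2267371 / 758928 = -2.99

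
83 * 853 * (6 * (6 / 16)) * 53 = 33771123 / 4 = 8442780.75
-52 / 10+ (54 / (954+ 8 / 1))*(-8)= -13586 / 2405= -5.65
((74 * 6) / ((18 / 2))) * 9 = 444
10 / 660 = 1 / 66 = 0.02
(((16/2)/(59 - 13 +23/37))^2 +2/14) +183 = 3815364562/20829375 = 183.17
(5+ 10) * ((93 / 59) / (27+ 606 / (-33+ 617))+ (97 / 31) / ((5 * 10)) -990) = -741125192499 / 49913410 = -14848.22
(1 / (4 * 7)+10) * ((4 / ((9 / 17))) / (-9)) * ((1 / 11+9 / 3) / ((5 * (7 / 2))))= -324836 / 218295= -1.49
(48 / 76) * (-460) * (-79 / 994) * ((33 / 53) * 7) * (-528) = -3799128960 / 71497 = -53136.90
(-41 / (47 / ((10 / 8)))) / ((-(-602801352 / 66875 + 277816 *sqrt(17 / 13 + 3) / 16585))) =-7677165682996875 / 63461285233459976032 - 1097460546875 *sqrt(182) / 31730642616729988016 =-0.00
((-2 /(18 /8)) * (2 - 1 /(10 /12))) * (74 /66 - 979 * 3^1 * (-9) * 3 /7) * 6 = -167496064 /3465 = -48339.41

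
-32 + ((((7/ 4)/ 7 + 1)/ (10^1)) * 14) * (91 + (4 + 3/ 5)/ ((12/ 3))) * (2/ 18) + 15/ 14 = -13.01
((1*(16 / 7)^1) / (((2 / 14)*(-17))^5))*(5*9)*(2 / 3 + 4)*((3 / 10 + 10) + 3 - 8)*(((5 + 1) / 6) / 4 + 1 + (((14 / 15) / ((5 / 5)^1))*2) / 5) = -1735221908 / 35496425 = -48.88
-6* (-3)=18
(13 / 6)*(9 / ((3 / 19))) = 247 / 2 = 123.50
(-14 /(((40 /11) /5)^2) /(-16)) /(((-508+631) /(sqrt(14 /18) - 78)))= -1.04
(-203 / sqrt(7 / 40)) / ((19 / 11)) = -638 * sqrt(70) / 19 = -280.94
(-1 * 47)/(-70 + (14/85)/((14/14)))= 3995/5936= 0.67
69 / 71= 0.97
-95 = -95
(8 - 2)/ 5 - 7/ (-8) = 83/ 40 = 2.08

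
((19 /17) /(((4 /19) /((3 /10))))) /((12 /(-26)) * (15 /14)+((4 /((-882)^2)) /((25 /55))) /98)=-134166801951 /41657820476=-3.22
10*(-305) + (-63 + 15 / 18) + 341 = -16627 / 6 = -2771.17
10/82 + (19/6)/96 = 3659/23616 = 0.15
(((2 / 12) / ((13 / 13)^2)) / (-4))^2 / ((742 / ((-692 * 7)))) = -173 / 15264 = -0.01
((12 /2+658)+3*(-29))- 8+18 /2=578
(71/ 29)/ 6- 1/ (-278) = 4978/ 12093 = 0.41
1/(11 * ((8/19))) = 19/88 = 0.22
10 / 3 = 3.33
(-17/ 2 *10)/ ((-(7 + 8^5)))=17/ 6555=0.00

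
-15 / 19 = -0.79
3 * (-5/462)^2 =25/71148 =0.00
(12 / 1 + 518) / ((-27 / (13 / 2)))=-127.59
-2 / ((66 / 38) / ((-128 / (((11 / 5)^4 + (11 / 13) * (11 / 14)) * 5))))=110656000 / 90429471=1.22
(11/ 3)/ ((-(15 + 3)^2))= -11/ 972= -0.01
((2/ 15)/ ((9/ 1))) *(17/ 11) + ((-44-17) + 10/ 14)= -626432/ 10395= -60.26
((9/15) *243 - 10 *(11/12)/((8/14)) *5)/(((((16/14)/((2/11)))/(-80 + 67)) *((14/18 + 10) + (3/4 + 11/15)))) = -2148783/194216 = -11.06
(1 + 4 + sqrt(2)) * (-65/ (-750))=13 * sqrt(2)/ 150 + 13/ 30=0.56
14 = 14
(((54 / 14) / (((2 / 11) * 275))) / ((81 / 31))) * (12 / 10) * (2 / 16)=31 / 7000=0.00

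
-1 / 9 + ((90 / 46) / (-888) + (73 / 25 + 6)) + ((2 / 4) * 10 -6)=11958281 / 1531800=7.81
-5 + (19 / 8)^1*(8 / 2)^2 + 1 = 34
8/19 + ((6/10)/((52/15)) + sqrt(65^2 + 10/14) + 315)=2 * sqrt(51765)/7 + 311807/988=380.60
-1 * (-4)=4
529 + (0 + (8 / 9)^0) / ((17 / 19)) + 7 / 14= 18041 / 34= 530.62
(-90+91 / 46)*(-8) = 16196 / 23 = 704.17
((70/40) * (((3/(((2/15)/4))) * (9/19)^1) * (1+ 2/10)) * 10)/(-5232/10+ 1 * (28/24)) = -510300/297559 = -1.71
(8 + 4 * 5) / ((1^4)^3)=28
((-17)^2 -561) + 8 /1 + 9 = -255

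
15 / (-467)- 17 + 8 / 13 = -99666 / 6071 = -16.42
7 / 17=0.41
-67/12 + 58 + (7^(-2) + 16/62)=52.70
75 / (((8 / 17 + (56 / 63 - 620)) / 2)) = -11475 / 47326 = -0.24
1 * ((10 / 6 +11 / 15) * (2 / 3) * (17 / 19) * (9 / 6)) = 204 / 95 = 2.15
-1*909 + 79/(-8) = -7351/8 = -918.88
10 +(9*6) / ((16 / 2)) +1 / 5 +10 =539 / 20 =26.95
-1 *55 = -55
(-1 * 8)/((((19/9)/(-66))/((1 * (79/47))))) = 375408/893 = 420.39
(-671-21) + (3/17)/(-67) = -788191/1139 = -692.00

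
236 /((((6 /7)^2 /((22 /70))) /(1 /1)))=4543 /45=100.96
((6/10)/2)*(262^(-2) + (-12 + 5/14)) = -16783437/4805080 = -3.49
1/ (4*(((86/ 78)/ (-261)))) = -10179/ 172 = -59.18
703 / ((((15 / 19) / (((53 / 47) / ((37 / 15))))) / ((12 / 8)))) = 57399 / 94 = 610.63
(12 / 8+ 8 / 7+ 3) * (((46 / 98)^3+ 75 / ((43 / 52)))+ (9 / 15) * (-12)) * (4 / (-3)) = -334114818974 / 531185235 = -629.00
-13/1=-13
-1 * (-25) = 25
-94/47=-2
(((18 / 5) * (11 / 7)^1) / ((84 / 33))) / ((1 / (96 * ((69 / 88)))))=40986 / 245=167.29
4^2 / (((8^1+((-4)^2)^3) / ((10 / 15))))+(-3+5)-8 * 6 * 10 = -735638 / 1539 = -478.00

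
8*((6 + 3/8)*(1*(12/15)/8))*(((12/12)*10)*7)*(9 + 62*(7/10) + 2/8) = 375921/20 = 18796.05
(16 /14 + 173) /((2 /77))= 13409 /2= 6704.50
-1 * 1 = -1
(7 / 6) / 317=0.00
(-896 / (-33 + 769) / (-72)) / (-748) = -7 / 309672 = -0.00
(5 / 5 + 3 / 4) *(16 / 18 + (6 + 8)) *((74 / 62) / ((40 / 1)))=17353 / 22320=0.78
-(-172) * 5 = 860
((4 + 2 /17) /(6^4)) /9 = 35 /99144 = 0.00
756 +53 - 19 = 790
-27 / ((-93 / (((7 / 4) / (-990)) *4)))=-7 / 3410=-0.00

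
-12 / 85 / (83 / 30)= -72 / 1411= -0.05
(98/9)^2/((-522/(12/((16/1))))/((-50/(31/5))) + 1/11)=13205500/9622233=1.37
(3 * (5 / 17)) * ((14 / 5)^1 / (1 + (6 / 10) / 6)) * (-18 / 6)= -1260 / 187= -6.74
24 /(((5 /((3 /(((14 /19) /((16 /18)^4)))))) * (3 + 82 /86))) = 6692864 /2168775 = 3.09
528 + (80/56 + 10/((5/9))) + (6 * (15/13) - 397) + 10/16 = 115007/728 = 157.98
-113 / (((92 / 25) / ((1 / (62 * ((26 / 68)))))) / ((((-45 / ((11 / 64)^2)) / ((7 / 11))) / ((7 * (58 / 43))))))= 47579328000 / 144883739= 328.40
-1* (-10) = 10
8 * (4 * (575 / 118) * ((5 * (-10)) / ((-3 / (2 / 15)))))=346.52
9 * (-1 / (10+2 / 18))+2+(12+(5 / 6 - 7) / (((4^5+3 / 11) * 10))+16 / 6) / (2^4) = 664890881 / 328095040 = 2.03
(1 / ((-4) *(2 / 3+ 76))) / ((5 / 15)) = -9 / 920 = -0.01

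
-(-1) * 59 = 59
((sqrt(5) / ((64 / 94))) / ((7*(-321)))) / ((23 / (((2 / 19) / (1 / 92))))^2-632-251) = 94*sqrt(5) / 126171297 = 0.00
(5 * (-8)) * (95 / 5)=-760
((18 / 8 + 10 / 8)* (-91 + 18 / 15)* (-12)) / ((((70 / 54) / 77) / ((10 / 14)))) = 800118 / 5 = 160023.60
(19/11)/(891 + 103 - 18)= 19/10736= 0.00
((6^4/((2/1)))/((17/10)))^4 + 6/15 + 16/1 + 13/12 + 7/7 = 105791621622224789/5011260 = 21110782841.49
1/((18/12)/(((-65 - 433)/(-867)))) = 332/867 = 0.38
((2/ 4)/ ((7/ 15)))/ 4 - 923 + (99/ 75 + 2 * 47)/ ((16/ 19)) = -809.54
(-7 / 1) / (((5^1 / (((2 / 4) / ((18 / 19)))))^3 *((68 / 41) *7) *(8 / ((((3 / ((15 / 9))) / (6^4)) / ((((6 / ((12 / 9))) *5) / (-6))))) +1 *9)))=281219 / 8562472416000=0.00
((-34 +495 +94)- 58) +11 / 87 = 43250 / 87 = 497.13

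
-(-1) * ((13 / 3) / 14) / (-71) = -13 / 2982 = -0.00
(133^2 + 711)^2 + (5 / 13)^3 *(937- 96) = 743816425125 / 2197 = 338560047.85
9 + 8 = 17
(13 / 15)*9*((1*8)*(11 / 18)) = 572 / 15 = 38.13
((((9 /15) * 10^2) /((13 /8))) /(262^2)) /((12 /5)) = 50 /223093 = 0.00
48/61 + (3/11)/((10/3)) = 5829/6710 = 0.87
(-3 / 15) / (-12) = 1 / 60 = 0.02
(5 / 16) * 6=15 / 8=1.88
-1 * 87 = -87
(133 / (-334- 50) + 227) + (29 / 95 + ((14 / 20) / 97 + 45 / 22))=8914083383 / 38924160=229.01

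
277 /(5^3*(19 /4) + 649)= 1108 /4971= 0.22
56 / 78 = 28 / 39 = 0.72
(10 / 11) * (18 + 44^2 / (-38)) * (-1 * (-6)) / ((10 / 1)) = -3756 / 209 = -17.97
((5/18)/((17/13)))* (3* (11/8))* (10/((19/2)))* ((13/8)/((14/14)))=46475/31008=1.50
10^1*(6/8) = 15/2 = 7.50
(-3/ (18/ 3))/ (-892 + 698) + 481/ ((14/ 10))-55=783767/ 2716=288.57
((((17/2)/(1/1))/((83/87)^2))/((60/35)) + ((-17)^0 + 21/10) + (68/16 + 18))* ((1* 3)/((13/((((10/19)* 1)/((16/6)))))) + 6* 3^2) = 1664.48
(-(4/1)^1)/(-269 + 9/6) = 8/535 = 0.01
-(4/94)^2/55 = -4/121495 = -0.00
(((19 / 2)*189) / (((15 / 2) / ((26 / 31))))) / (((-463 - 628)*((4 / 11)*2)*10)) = -171171 / 6764200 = -0.03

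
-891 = -891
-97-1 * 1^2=-98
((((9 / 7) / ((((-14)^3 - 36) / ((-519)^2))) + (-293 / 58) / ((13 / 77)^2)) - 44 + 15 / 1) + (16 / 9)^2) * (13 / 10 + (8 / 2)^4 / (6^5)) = -8198344696219501 / 18772358131800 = -436.72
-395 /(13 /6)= -2370 /13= -182.31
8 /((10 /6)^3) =1.73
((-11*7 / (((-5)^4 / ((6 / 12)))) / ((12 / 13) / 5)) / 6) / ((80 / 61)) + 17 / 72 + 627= 903158939 / 1440000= 627.19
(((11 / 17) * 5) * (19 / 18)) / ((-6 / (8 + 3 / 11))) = -8645 / 1836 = -4.71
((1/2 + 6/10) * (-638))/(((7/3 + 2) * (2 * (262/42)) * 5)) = -221067/85150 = -2.60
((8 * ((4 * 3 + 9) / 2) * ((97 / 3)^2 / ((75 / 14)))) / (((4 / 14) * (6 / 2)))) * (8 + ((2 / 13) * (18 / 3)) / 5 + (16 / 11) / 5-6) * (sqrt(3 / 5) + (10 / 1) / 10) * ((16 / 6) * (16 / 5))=194979771392 * sqrt(15) / 2413125 + 194979771392 / 482625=716934.38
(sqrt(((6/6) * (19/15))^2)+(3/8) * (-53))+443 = 50927/120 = 424.39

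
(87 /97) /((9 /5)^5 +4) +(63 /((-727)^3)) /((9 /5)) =104465165594270 /2666726858887499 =0.04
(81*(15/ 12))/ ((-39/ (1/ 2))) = -135/ 104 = -1.30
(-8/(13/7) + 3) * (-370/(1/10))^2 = -232730000/13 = -17902307.69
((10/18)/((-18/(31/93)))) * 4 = -10/243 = -0.04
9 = 9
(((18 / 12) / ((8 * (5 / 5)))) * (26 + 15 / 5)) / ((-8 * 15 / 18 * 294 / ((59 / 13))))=-5133 / 407680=-0.01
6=6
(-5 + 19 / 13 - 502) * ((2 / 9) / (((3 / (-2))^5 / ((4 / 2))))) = 841216 / 28431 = 29.59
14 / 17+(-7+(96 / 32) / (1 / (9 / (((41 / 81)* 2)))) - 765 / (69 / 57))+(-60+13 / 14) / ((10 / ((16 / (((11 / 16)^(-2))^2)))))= -5815165507477 / 9192816640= -632.58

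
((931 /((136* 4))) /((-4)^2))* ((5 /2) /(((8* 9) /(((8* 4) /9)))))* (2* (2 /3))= 4655 /264384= 0.02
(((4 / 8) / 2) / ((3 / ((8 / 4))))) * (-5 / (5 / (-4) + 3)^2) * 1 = -40 / 147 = -0.27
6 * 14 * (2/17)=168/17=9.88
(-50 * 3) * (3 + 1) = -600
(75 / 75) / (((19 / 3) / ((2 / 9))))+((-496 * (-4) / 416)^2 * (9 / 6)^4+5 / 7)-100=4288283 / 269724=15.90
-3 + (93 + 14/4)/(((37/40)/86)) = 331849/37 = 8968.89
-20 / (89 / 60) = -1200 / 89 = -13.48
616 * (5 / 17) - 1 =180.18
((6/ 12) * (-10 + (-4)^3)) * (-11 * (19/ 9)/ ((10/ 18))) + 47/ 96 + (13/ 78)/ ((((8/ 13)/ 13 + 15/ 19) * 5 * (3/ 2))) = 1547.12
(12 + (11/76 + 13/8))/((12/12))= 2093/152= 13.77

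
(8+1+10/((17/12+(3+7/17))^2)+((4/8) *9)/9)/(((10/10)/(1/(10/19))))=73213061/3880900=18.86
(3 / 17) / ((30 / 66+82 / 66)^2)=3267 / 53312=0.06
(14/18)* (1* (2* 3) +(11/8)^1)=413/72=5.74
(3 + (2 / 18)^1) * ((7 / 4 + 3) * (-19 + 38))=2527 / 9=280.78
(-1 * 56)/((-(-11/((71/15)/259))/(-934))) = 530512/6105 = 86.90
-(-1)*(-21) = -21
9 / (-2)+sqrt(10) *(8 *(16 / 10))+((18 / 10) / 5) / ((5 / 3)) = -1071 / 250+64 *sqrt(10) / 5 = 36.19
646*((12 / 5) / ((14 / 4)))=15504 / 35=442.97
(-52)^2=2704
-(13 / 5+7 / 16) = -243 / 80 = -3.04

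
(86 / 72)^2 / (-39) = -1849 / 50544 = -0.04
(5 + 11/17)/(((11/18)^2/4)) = 124416/2057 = 60.48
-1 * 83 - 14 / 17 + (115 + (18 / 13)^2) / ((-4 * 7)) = -88.00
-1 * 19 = -19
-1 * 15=-15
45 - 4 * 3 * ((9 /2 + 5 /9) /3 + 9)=-749 /9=-83.22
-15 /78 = -5 /26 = -0.19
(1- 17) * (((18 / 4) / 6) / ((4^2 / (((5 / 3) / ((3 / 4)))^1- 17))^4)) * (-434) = 67899456457 / 17915904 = 3789.90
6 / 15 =2 / 5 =0.40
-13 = -13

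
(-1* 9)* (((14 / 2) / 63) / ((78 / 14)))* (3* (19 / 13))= -133 / 169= -0.79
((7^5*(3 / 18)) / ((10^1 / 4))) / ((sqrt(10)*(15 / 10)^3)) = 67228*sqrt(10) / 2025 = 104.98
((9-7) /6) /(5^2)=1 /75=0.01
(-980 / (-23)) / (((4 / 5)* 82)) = 1225 / 1886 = 0.65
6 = 6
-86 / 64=-43 / 32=-1.34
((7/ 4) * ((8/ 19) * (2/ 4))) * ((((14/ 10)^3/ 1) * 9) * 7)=151263/ 2375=63.69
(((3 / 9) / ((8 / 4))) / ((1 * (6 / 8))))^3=8 / 729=0.01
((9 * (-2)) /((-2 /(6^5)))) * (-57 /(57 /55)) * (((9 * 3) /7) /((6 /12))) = -207852480 /7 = -29693211.43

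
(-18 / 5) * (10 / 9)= -4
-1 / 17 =-0.06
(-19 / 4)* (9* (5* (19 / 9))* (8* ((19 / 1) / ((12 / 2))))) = -34295 / 3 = -11431.67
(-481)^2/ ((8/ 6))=694083/ 4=173520.75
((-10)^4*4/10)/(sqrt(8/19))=1000*sqrt(38)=6164.41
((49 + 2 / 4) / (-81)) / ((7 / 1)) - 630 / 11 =-79501 / 1386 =-57.36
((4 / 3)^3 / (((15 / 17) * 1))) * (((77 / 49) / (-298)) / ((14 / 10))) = -5984 / 591381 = -0.01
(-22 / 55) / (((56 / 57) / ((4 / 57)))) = -1 / 35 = -0.03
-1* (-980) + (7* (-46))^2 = 104664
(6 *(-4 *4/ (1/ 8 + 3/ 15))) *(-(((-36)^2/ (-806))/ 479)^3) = -1044855521280/ 93511501612121489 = -0.00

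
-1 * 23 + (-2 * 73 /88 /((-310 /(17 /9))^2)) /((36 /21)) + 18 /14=-624721763353 /28770033600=-21.71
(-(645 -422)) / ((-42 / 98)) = 1561 / 3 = 520.33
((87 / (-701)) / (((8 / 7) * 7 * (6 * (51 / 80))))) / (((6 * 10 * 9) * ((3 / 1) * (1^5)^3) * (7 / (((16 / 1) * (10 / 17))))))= -1160 / 344603889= -0.00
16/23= 0.70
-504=-504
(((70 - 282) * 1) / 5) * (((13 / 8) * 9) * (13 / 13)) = -6201 / 10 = -620.10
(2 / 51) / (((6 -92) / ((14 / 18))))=-7 / 19737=-0.00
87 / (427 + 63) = 87 / 490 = 0.18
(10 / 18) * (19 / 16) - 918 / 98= -61441 / 7056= -8.71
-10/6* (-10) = 50/3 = 16.67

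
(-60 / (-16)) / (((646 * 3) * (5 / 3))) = 3 / 2584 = 0.00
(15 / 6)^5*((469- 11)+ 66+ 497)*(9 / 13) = 28715625 / 416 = 69027.94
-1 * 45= -45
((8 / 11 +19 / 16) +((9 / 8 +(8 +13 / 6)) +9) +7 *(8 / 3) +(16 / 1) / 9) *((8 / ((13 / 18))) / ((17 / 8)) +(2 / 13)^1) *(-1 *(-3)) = 40062487 / 58344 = 686.66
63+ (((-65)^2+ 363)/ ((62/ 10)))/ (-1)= -677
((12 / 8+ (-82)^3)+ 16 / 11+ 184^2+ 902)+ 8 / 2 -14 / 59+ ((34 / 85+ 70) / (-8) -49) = -516661.08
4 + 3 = 7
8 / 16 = 1 / 2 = 0.50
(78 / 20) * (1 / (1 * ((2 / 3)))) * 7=819 / 20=40.95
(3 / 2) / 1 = 3 / 2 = 1.50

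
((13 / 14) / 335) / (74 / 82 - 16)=-533 / 2903110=-0.00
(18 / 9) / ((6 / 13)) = 13 / 3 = 4.33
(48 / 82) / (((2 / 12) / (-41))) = -144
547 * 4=2188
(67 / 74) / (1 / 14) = 469 / 37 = 12.68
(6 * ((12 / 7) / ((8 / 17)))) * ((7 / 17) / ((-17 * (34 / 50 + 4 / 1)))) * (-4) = 100 / 221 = 0.45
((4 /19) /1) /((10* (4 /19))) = 1 /10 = 0.10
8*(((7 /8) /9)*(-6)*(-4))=56 /3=18.67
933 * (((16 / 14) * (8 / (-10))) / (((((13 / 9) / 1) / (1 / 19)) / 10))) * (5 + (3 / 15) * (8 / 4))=-14510016 / 8645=-1678.43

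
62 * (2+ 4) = 372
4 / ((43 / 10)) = 40 / 43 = 0.93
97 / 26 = 3.73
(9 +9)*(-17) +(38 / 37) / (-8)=-45307 / 148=-306.13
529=529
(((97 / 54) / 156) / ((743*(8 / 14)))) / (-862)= -679 / 21581142336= -0.00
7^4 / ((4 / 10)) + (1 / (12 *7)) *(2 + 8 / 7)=882373 / 147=6002.54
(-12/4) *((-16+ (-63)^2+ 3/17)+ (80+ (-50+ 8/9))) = -609562/51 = -11952.20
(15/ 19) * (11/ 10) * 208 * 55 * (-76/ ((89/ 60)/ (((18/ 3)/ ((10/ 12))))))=-326177280/ 89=-3664913.26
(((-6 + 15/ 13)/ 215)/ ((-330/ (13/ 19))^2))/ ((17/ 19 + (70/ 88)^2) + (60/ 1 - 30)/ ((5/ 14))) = -364/ 321289641375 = -0.00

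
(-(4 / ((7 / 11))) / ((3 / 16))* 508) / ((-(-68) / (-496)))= 44346368 / 357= 124219.52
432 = 432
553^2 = 305809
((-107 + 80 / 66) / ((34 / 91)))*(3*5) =-1588405 / 374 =-4247.07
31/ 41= 0.76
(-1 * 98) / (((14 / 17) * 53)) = -2.25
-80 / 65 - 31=-419 / 13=-32.23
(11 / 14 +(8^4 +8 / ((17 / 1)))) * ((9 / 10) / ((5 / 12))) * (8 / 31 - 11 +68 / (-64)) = -30831222699 / 295120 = -104470.12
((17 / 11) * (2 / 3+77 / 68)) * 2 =367 / 66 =5.56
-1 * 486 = -486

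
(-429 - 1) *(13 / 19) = -5590 / 19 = -294.21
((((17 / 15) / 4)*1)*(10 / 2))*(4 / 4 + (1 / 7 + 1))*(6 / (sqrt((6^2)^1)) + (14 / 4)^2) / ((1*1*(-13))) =-4505 / 1456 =-3.09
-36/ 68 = -9/ 17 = -0.53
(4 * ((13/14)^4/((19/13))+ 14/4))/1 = 2925957/182476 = 16.03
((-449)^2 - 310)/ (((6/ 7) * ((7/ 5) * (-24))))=-335485/ 48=-6989.27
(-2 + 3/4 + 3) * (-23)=-161/4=-40.25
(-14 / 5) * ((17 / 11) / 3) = -238 / 165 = -1.44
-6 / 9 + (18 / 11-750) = -24718 / 33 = -749.03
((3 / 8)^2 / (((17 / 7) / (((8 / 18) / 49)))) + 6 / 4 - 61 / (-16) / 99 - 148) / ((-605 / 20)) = 4.84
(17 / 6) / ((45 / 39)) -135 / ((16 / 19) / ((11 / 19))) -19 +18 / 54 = -78497 / 720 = -109.02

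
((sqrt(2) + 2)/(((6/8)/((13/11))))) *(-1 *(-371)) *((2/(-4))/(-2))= 4823 *sqrt(2)/33 + 9646/33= 498.99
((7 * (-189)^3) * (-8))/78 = 63011844/13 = 4847064.92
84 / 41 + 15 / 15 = 125 / 41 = 3.05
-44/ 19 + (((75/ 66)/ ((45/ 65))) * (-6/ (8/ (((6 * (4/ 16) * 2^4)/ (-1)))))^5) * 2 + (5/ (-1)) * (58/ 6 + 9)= 3889300828/ 627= 6203031.62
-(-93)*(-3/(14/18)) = -2511/7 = -358.71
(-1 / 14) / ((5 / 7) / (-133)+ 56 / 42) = -399 / 7418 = -0.05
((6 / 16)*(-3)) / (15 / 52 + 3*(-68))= 13 / 2354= 0.01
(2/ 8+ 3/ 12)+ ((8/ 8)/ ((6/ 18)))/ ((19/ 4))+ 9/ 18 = 31/ 19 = 1.63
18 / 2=9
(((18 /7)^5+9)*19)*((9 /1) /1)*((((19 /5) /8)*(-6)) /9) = -2210219973 /336140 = -6575.30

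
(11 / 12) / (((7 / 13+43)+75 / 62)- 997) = -4433 / 4605090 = -0.00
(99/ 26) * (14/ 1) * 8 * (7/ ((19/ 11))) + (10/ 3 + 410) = 1586944/ 741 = 2141.62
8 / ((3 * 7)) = 8 / 21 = 0.38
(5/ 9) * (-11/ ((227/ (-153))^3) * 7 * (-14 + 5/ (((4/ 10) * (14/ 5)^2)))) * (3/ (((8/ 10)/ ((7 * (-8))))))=1596577487175/ 46788332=34123.41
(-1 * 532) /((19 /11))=-308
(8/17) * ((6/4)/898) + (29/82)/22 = 232181/13769932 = 0.02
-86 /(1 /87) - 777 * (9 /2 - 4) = -15741 /2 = -7870.50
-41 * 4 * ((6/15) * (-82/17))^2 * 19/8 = -1449.96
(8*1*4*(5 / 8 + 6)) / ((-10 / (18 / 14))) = -954 / 35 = -27.26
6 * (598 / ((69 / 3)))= 156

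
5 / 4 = 1.25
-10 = -10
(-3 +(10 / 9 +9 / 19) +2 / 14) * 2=-3046 / 1197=-2.54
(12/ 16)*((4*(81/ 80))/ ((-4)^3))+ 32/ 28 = 39259/ 35840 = 1.10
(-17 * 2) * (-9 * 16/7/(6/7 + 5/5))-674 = -297.38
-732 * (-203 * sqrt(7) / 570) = 24766 * sqrt(7) / 95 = 689.73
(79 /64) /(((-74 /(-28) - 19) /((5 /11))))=-2765 /80608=-0.03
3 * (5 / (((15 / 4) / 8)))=32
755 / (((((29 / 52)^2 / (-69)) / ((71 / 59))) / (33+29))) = -620087201760 / 49619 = -12496970.95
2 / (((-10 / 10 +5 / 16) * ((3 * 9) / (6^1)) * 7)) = -64 / 693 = -0.09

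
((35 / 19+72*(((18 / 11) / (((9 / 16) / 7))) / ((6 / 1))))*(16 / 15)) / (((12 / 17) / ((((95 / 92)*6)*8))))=13996304 / 759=18440.45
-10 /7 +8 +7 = 95 /7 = 13.57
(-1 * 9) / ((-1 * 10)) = 9 / 10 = 0.90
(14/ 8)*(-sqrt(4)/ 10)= -7/ 20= -0.35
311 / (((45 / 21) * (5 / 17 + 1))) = 37009 / 330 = 112.15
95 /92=1.03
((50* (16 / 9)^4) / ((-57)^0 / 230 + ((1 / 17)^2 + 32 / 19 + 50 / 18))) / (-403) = -4138369024000 / 14925954004533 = -0.28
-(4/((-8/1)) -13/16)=21/16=1.31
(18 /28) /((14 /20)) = 45 /49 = 0.92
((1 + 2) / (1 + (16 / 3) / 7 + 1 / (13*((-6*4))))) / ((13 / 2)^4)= 8064 / 8438677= 0.00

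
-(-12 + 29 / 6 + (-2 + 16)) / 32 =-0.21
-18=-18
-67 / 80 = -0.84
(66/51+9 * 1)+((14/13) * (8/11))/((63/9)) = 25297/2431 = 10.41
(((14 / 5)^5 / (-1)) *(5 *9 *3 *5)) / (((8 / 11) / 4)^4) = -13287849498 / 125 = -106302795.98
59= 59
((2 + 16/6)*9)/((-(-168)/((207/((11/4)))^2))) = 1416.50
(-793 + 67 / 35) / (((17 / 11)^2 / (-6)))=20101488 / 10115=1987.29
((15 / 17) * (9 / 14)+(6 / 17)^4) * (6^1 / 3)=681399 / 584647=1.17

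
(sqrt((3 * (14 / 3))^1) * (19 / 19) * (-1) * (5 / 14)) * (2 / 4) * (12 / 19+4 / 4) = -155 * sqrt(14) / 532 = -1.09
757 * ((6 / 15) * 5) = 1514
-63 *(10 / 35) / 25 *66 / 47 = -1188 / 1175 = -1.01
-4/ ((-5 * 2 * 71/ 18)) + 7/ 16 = 3061/ 5680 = 0.54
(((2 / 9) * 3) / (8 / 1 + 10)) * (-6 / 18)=-1 / 81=-0.01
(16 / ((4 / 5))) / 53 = 0.38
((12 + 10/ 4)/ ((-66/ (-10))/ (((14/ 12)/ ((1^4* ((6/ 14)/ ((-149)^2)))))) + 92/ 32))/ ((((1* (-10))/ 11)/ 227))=-157548819274/ 125107387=-1259.31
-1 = -1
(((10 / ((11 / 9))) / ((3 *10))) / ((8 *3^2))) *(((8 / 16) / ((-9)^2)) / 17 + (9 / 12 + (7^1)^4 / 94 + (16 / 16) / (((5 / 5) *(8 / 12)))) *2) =899359 / 4271454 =0.21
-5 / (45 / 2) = -2 / 9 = -0.22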